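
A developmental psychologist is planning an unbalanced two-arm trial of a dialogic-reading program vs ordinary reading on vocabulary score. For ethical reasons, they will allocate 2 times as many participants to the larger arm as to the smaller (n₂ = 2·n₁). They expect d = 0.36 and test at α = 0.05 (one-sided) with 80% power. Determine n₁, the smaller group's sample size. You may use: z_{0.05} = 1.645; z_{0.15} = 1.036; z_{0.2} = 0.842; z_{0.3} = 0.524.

With allocation ratio k = n₂/n₁ = 2, Var(x̄₁−x̄₂) = σ²(1/n₁ + 1/(k·n₁)) = σ²·(k+1)/(k·n₁).
So n₁ = (1 + 1/k)·((z_{α} + z_β)/d)² = 1.500 × (2.487/0.36)².
n₁ = 1.500 × 47.73 = 71.6.
Round up: n₁ = 72, giving n₂ = 2 × 72 = 144.

n₁ = 72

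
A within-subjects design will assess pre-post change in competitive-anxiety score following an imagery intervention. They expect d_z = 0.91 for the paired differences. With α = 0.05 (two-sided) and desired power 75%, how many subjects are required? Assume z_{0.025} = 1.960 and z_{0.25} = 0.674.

For a paired (one-sample on differences) test: n = ((z_{α/2} + z_β) / d)².
z_{α/2} + z_β = 1.960 + 0.674 = 2.634.
n = (2.634 / 0.91)² = 2.895² = 8.38.
Round up.

n = 9 pairs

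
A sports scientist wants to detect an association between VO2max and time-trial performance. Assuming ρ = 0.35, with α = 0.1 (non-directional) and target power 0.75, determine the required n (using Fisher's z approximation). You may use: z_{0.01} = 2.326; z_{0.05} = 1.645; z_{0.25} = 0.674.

Fisher's z: C = ½·ln((1+r)/(1−r)) = ½·ln(2.0769) = 0.3654.
n = ((z_{α/2} + z_β)/C)² + 3.
(1.645 + 0.674) / 0.3654 = 2.319 / 0.3654 = 6.346.
n = 6.346² + 3 = 40.28 + 3 = 43.3.
Round up.

n = 44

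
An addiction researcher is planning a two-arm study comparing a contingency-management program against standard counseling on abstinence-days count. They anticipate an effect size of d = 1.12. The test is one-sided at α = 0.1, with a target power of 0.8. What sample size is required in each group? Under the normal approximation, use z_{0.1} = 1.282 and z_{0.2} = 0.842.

n = 8 per group

For two independent groups with equal n: n = 2·((z_{α} + z_β) / d)².
z_{α} + z_β = 1.282 + 0.842 = 2.124.
n = 2 × (2.124 / 1.12)² = 2 × 1.896² = 2 × 3.60 = 7.2.
Round up to the next whole participant.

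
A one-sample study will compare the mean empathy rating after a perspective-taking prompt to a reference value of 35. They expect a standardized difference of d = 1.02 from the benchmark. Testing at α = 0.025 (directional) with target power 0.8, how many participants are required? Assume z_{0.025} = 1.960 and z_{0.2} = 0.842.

n = 8

For a one-sample test: n = ((z_{α} + z_β) / d)².
z_{α} + z_β = 1.960 + 0.842 = 2.802.
n = (2.802 / 1.02)² = 2.747² = 7.55.
Round up.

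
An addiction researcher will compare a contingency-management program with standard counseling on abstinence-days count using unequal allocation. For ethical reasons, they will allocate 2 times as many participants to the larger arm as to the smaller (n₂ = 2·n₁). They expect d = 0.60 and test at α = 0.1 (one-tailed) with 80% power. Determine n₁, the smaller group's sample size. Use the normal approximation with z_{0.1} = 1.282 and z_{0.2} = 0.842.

With allocation ratio k = n₂/n₁ = 2, Var(x̄₁−x̄₂) = σ²(1/n₁ + 1/(k·n₁)) = σ²·(k+1)/(k·n₁).
So n₁ = (1 + 1/k)·((z_{α} + z_β)/d)² = 1.500 × (2.124/0.60)².
n₁ = 1.500 × 12.53 = 18.8.
Round up: n₁ = 19, giving n₂ = 2 × 19 = 38.

n₁ = 19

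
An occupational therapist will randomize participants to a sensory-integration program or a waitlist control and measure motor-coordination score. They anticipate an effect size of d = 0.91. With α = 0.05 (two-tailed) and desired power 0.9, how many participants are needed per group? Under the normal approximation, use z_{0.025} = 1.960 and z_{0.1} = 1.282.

For two independent groups with equal n: n = 2·((z_{α/2} + z_β) / d)².
z_{α/2} + z_β = 1.960 + 1.282 = 3.242.
n = 2 × (3.242 / 0.91)² = 2 × 3.563² = 2 × 12.69 = 25.4.
Round up to the next whole participant.

n = 26 per group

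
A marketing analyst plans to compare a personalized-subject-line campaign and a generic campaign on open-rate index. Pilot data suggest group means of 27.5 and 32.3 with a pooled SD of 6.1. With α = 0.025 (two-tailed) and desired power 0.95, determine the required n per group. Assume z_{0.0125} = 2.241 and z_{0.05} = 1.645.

Cohen's d = |M₁ − M₂| / SD_pooled = |27.5 − 32.3| / 6.1 = 4.8 / 6.1 = 0.787.
For two independent groups with equal n: n = 2·((z_{α/2} + z_β) / d)².
z_{α/2} + z_β = 2.241 + 1.645 = 3.886.
n = 2 × (3.886 / 0.787)² = 2 × 4.938² = 2 × 24.38 = 48.8.
Round up to the next whole participant.

n = 49 per group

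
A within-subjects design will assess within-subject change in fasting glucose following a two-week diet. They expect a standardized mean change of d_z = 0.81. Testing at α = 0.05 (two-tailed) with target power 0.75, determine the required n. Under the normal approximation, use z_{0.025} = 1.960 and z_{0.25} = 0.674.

n = 11 pairs

For a paired (one-sample on differences) test: n = ((z_{α/2} + z_β) / d)².
z_{α/2} + z_β = 1.960 + 0.674 = 2.634.
n = (2.634 / 0.81)² = 3.252² = 10.57.
Round up.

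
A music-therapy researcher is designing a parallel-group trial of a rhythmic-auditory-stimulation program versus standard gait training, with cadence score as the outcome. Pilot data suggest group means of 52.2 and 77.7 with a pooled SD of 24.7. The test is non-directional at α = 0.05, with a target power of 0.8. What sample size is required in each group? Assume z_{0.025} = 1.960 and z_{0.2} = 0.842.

Cohen's d = |M₁ − M₂| / SD_pooled = |52.2 − 77.7| / 24.7 = 25.5 / 24.7 = 1.032.
For two independent groups with equal n: n = 2·((z_{α/2} + z_β) / d)².
z_{α/2} + z_β = 1.960 + 0.842 = 2.802.
n = 2 × (2.802 / 1.032)² = 2 × 2.715² = 2 × 7.37 = 14.7.
Round up to the next whole participant.

n = 15 per group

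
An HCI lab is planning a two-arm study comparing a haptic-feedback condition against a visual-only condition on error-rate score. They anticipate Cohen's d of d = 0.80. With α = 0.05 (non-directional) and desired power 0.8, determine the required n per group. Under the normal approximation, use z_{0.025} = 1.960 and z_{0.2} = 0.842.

For two independent groups with equal n: n = 2·((z_{α/2} + z_β) / d)².
z_{α/2} + z_β = 1.960 + 0.842 = 2.802.
n = 2 × (2.802 / 0.80)² = 2 × 3.502² = 2 × 12.27 = 24.5.
Round up to the next whole participant.

n = 25 per group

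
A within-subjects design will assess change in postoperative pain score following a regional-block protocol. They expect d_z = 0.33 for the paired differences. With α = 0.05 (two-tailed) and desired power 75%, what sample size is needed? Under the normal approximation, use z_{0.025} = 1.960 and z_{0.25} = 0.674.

For a paired (one-sample on differences) test: n = ((z_{α/2} + z_β) / d)².
z_{α/2} + z_β = 1.960 + 0.674 = 2.634.
n = (2.634 / 0.33)² = 7.982² = 63.71.
Round up.

n = 64 pairs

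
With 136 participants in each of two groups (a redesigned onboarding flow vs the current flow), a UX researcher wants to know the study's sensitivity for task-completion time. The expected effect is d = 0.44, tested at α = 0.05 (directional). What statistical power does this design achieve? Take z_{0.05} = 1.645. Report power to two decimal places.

power ≈ 0.98

For two equal groups, power = Φ(d·√(n/2) − z_{α}).
d·√(n/2) = 0.44 × √(136/2) = 0.44 × 8.246 = 3.628.
z_β = 3.628 − 1.645 = 1.983.
Power = Φ(1.983) = 0.976.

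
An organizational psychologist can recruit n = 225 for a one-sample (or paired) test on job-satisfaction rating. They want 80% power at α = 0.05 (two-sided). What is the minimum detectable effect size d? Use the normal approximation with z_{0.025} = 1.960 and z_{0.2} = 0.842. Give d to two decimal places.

For a single sample (or paired design) of n = 225: d_min = (z_{α/2} + z_β)/√n.
z-sum = 1.960 + 0.842 = 2.802.
d_min = 2.802 / √225 = 2.802 / 15.000 = 0.187.

d_min ≈ 0.19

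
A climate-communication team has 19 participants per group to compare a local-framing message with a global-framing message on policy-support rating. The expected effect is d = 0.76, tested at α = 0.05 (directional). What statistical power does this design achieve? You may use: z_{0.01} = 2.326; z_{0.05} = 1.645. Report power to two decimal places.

power ≈ 0.76

For two equal groups, power = Φ(d·√(n/2) − z_{α}).
d·√(n/2) = 0.76 × √(19/2) = 0.76 × 3.082 = 2.342.
z_β = 2.342 − 1.645 = 0.697.
Power = Φ(0.697) = 0.757.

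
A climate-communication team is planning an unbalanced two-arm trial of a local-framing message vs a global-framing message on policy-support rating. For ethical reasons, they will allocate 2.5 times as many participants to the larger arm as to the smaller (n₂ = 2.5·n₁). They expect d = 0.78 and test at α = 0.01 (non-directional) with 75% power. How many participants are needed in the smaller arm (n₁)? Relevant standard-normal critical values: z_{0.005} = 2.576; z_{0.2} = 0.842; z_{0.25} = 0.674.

With allocation ratio k = n₂/n₁ = 2.5, Var(x̄₁−x̄₂) = σ²(1/n₁ + 1/(k·n₁)) = σ²·(k+1)/(k·n₁).
So n₁ = (1 + 1/k)·((z_{α/2} + z_β)/d)² = 1.400 × (3.250/0.78)².
n₁ = 1.400 × 17.36 = 24.3.
Round up: n₁ = 25, giving n₂ = ⌈2.5 × 25⌉ = ⌈62.5⌉ = 63.

n₁ = 25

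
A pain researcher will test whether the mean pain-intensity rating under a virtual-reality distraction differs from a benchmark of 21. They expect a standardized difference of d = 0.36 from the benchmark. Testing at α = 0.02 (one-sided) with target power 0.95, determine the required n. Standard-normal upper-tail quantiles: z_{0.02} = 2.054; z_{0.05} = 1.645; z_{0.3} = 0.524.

For a one-sample test: n = ((z_{α} + z_β) / d)².
z_{α} + z_β = 2.054 + 1.645 = 3.699.
n = (3.699 / 0.36)² = 10.275² = 105.58.
Round up.

n = 106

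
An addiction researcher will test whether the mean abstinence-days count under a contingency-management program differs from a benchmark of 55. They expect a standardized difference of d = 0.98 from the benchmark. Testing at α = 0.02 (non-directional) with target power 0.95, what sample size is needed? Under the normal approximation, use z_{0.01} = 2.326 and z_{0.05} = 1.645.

For a one-sample test: n = ((z_{α/2} + z_β) / d)².
z_{α/2} + z_β = 2.326 + 1.645 = 3.971.
n = (3.971 / 0.98)² = 4.052² = 16.42.
Round up.

n = 17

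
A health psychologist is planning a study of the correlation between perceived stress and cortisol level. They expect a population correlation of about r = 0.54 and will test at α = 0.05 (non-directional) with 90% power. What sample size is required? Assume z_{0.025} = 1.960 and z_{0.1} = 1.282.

n = 32

Fisher's z: C = ½·ln((1+r)/(1−r)) = ½·ln(3.3478) = 0.6042.
n = ((z_{α/2} + z_β)/C)² + 3.
(1.960 + 1.282) / 0.6042 = 3.242 / 0.6042 = 5.366.
n = 5.366² + 3 = 28.79 + 3 = 31.8.
Round up.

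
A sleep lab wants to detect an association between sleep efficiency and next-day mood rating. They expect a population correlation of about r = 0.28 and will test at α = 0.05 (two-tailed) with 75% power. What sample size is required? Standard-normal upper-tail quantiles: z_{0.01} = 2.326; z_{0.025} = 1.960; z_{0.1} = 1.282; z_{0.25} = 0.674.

Fisher's z: C = ½·ln((1+r)/(1−r)) = ½·ln(1.7778) = 0.2877.
n = ((z_{α/2} + z_β)/C)² + 3.
(1.960 + 0.674) / 0.2877 = 2.634 / 0.2877 = 9.155.
n = 9.155² + 3 = 83.82 + 3 = 86.8.
Round up.

n = 87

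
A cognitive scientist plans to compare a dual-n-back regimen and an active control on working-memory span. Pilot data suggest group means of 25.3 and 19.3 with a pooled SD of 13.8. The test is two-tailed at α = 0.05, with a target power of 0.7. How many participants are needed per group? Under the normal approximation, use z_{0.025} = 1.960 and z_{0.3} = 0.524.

n = 66 per group

Cohen's d = |M₁ − M₂| / SD_pooled = |25.3 − 19.3| / 13.8 = 6.0 / 13.8 = 0.435.
For two independent groups with equal n: n = 2·((z_{α/2} + z_β) / d)².
z_{α/2} + z_β = 1.960 + 0.524 = 2.484.
n = 2 × (2.484 / 0.435)² = 2 × 5.710² = 2 × 32.61 = 65.2.
Round up to the next whole participant.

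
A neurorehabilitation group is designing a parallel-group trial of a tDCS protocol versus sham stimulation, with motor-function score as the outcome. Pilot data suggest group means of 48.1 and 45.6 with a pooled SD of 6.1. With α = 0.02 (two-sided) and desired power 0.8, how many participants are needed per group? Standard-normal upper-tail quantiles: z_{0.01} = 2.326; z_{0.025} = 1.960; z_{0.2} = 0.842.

n = 120 per group

Cohen's d = |M₁ − M₂| / SD_pooled = |48.1 − 45.6| / 6.1 = 2.5 / 6.1 = 0.410.
For two independent groups with equal n: n = 2·((z_{α/2} + z_β) / d)².
z_{α/2} + z_β = 2.326 + 0.842 = 3.168.
n = 2 × (3.168 / 0.410)² = 2 × 7.727² = 2 × 59.70 = 119.4.
Round up to the next whole participant.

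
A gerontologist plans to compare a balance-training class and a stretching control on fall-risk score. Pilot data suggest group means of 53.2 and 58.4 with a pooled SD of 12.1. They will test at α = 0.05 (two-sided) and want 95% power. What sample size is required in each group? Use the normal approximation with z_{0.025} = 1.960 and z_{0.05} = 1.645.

Cohen's d = |M₁ − M₂| / SD_pooled = |53.2 − 58.4| / 12.1 = 5.2 / 12.1 = 0.430.
For two independent groups with equal n: n = 2·((z_{α/2} + z_β) / d)².
z_{α/2} + z_β = 1.960 + 1.645 = 3.605.
n = 2 × (3.605 / 0.430)² = 2 × 8.384² = 2 × 70.29 = 140.6.
Round up to the next whole participant.

n = 141 per group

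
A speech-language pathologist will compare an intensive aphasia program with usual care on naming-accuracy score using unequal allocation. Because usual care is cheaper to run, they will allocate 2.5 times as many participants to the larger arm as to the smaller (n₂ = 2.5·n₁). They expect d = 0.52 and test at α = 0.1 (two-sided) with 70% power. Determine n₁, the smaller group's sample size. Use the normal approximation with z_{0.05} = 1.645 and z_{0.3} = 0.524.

n₁ = 25

With allocation ratio k = n₂/n₁ = 2.5, Var(x̄₁−x̄₂) = σ²(1/n₁ + 1/(k·n₁)) = σ²·(k+1)/(k·n₁).
So n₁ = (1 + 1/k)·((z_{α/2} + z_β)/d)² = 1.400 × (2.169/0.52)².
n₁ = 1.400 × 17.40 = 24.4.
Round up: n₁ = 25, giving n₂ = ⌈2.5 × 25⌉ = ⌈62.5⌉ = 63.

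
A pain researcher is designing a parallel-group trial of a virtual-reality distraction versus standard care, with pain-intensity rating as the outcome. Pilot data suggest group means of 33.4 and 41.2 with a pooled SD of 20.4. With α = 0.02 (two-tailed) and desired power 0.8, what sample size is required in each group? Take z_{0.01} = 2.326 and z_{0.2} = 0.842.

Cohen's d = |M₁ − M₂| / SD_pooled = |33.4 − 41.2| / 20.4 = 7.8 / 20.4 = 0.382.
For two independent groups with equal n: n = 2·((z_{α/2} + z_β) / d)².
z_{α/2} + z_β = 2.326 + 0.842 = 3.168.
n = 2 × (3.168 / 0.382)² = 2 × 8.293² = 2 × 68.78 = 137.6.
Round up to the next whole participant.

n = 138 per group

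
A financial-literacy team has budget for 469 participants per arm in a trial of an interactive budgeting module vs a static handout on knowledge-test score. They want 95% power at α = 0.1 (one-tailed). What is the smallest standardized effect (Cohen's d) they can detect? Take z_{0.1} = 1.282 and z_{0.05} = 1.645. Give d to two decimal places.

d_min ≈ 0.19

For two independent groups of n = 469 each: d_min = (z_{α} + z_β)·√(2/n).
z-sum = 1.282 + 1.645 = 2.927.
d_min = 2.927 × √(2/469) = 2.927 × 0.0653 = 0.191.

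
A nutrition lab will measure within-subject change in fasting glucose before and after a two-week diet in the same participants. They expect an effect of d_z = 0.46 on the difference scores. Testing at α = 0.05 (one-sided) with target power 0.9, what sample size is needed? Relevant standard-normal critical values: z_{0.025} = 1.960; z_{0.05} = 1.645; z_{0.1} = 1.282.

For a paired (one-sample on differences) test: n = ((z_{α} + z_β) / d)².
z_{α} + z_β = 1.645 + 1.282 = 2.927.
n = (2.927 / 0.46)² = 6.363² = 40.49.
Round up.

n = 41 pairs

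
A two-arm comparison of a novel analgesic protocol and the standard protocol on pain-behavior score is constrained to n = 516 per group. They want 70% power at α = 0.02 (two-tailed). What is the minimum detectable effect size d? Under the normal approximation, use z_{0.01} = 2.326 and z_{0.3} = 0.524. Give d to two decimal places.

For two independent groups of n = 516 each: d_min = (z_{α/2} + z_β)·√(2/n).
z-sum = 2.326 + 0.524 = 2.850.
d_min = 2.850 × √(2/516) = 2.850 × 0.0623 = 0.177.

d_min ≈ 0.18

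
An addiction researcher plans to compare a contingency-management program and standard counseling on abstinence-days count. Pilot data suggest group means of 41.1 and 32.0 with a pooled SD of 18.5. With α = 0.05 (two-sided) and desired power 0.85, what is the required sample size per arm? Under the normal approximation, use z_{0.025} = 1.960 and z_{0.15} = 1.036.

n = 75 per group

Cohen's d = |M₁ − M₂| / SD_pooled = |41.1 − 32.0| / 18.5 = 9.1 / 18.5 = 0.492.
For two independent groups with equal n: n = 2·((z_{α/2} + z_β) / d)².
z_{α/2} + z_β = 1.960 + 1.036 = 2.996.
n = 2 × (2.996 / 0.492)² = 2 × 6.089² = 2 × 37.08 = 74.2.
Round up to the next whole participant.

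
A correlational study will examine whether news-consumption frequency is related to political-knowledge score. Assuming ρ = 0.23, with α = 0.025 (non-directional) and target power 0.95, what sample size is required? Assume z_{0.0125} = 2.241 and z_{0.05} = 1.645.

n = 279

Fisher's z: C = ½·ln((1+r)/(1−r)) = ½·ln(1.5974) = 0.2342.
n = ((z_{α/2} + z_β)/C)² + 3.
(2.241 + 1.645) / 0.2342 = 3.886 / 0.2342 = 16.593.
n = 16.593² + 3 = 275.32 + 3 = 278.3.
Round up.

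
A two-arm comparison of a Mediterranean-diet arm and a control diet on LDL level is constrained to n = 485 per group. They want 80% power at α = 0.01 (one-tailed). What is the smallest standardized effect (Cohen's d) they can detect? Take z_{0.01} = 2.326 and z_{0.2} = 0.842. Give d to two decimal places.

d_min ≈ 0.20

For two independent groups of n = 485 each: d_min = (z_{α} + z_β)·√(2/n).
z-sum = 2.326 + 0.842 = 3.168.
d_min = 3.168 × √(2/485) = 3.168 × 0.0642 = 0.203.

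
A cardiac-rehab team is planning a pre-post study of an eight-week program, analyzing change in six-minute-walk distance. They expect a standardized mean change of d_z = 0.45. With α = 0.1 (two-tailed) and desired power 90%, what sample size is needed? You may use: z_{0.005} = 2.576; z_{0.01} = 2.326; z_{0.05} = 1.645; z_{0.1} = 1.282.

n = 43 pairs

For a paired (one-sample on differences) test: n = ((z_{α/2} + z_β) / d)².
z_{α/2} + z_β = 1.645 + 1.282 = 2.927.
n = (2.927 / 0.45)² = 6.504² = 42.31.
Round up.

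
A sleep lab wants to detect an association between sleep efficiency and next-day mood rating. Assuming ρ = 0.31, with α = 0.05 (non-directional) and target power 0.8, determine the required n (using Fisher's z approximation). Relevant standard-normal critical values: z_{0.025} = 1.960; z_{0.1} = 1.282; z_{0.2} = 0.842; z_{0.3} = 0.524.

Fisher's z: C = ½·ln((1+r)/(1−r)) = ½·ln(1.8986) = 0.3205.
n = ((z_{α/2} + z_β)/C)² + 3.
(1.960 + 0.842) / 0.3205 = 2.802 / 0.3205 = 8.743.
n = 8.743² + 3 = 76.43 + 3 = 79.4.
Round up.

n = 80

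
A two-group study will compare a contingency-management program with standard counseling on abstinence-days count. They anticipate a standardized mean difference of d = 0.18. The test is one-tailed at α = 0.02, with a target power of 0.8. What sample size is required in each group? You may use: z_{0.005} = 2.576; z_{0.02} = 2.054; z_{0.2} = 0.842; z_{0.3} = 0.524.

For two independent groups with equal n: n = 2·((z_{α} + z_β) / d)².
z_{α} + z_β = 2.054 + 0.842 = 2.896.
n = 2 × (2.896 / 0.18)² = 2 × 16.089² = 2 × 258.85 = 517.7.
Round up to the next whole participant.

n = 518 per group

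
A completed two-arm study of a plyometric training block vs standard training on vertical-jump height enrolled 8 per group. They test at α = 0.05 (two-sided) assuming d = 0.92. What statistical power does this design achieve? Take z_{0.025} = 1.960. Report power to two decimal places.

power ≈ 0.45

For two equal groups, power = Φ(d·√(n/2) − z_{α/2}).
d·√(n/2) = 0.92 × √(8/2) = 0.92 × 2.000 = 1.840.
z_β = 1.840 − 1.960 = -0.120.
Power = Φ(-0.120) = 0.452.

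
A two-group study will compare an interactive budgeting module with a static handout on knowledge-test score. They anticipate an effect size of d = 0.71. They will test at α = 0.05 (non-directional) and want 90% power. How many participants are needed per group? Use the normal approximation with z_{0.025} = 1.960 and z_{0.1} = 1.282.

For two independent groups with equal n: n = 2·((z_{α/2} + z_β) / d)².
z_{α/2} + z_β = 1.960 + 1.282 = 3.242.
n = 2 × (3.242 / 0.71)² = 2 × 4.566² = 2 × 20.85 = 41.7.
Round up to the next whole participant.

n = 42 per group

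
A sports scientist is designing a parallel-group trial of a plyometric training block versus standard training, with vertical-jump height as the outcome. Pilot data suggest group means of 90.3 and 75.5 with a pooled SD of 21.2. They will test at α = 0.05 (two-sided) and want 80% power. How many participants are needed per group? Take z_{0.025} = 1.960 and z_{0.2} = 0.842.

Cohen's d = |M₁ − M₂| / SD_pooled = |90.3 − 75.5| / 21.2 = 14.8 / 21.2 = 0.698.
For two independent groups with equal n: n = 2·((z_{α/2} + z_β) / d)².
z_{α/2} + z_β = 1.960 + 0.842 = 2.802.
n = 2 × (2.802 / 0.698)² = 2 × 4.014² = 2 × 16.11 = 32.2.
Round up to the next whole participant.

n = 33 per group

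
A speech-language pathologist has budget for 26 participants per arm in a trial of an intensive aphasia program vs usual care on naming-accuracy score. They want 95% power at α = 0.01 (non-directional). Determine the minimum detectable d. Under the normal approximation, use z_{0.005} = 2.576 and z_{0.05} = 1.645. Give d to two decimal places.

d_min ≈ 1.17

For two independent groups of n = 26 each: d_min = (z_{α/2} + z_β)·√(2/n).
z-sum = 2.576 + 1.645 = 4.221.
d_min = 4.221 × √(2/26) = 4.221 × 0.2774 = 1.171.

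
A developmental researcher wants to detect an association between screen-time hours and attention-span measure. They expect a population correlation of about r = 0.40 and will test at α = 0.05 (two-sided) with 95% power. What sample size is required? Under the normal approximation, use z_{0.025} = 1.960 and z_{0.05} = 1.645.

Fisher's z: C = ½·ln((1+r)/(1−r)) = ½·ln(2.3333) = 0.4236.
n = ((z_{α/2} + z_β)/C)² + 3.
(1.960 + 1.645) / 0.4236 = 3.605 / 0.4236 = 8.510.
n = 8.510² + 3 = 72.43 + 3 = 75.4.
Round up.

n = 76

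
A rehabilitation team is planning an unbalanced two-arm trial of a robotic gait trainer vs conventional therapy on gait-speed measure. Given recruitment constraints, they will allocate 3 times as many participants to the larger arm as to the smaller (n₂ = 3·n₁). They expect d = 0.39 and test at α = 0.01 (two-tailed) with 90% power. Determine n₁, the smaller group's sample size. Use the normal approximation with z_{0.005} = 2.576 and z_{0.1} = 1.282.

With allocation ratio k = n₂/n₁ = 3, Var(x̄₁−x̄₂) = σ²(1/n₁ + 1/(k·n₁)) = σ²·(k+1)/(k·n₁).
So n₁ = (1 + 1/k)·((z_{α/2} + z_β)/d)² = 1.333 × (3.858/0.39)².
n₁ = 1.333 × 97.86 = 130.5.
Round up: n₁ = 131, giving n₂ = 3 × 131 = 393.

n₁ = 131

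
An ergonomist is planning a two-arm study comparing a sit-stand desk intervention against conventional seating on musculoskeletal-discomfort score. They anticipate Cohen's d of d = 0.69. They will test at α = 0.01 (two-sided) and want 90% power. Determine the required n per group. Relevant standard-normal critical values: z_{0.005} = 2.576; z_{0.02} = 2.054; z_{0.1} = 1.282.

For two independent groups with equal n: n = 2·((z_{α/2} + z_β) / d)².
z_{α/2} + z_β = 2.576 + 1.282 = 3.858.
n = 2 × (3.858 / 0.69)² = 2 × 5.591² = 2 × 31.26 = 62.5.
Round up to the next whole participant.

n = 63 per group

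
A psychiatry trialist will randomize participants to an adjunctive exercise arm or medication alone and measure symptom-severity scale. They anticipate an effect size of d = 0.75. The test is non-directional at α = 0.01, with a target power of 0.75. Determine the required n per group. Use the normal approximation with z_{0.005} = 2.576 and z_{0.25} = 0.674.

For two independent groups with equal n: n = 2·((z_{α/2} + z_β) / d)².
z_{α/2} + z_β = 2.576 + 0.674 = 3.250.
n = 2 × (3.250 / 0.75)² = 2 × 4.333² = 2 × 18.78 = 37.6.
Round up to the next whole participant.

n = 38 per group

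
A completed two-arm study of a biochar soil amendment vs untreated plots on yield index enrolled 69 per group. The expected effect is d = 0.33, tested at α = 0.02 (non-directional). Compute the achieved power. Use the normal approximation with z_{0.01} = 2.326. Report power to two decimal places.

For two equal groups, power = Φ(d·√(n/2) − z_{α/2}).
d·√(n/2) = 0.33 × √(69/2) = 0.33 × 5.874 = 1.938.
z_β = 1.938 − 2.326 = -0.388.
Power = Φ(-0.388) = 0.349.

power ≈ 0.35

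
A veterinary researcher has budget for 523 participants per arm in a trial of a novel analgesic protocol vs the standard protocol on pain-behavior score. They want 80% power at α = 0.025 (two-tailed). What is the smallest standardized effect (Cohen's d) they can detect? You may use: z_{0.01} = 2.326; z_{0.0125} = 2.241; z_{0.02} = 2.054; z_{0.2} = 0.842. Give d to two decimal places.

For two independent groups of n = 523 each: d_min = (z_{α/2} + z_β)·√(2/n).
z-sum = 2.241 + 0.842 = 3.083.
d_min = 3.083 × √(2/523) = 3.083 × 0.0618 = 0.191.

d_min ≈ 0.19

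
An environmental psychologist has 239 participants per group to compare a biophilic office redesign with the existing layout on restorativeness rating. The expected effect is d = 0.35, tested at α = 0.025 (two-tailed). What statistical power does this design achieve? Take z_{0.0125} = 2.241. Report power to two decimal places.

power ≈ 0.94

For two equal groups, power = Φ(d·√(n/2) − z_{α/2}).
d·√(n/2) = 0.35 × √(239/2) = 0.35 × 10.932 = 3.826.
z_β = 3.826 − 2.241 = 1.585.
Power = Φ(1.585) = 0.944.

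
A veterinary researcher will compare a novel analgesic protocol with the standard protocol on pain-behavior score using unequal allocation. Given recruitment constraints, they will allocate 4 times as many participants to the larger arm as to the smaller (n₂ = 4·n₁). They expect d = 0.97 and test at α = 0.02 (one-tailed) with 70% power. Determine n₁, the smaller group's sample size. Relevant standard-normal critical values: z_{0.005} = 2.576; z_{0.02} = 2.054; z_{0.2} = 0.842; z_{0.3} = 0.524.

With allocation ratio k = n₂/n₁ = 4, Var(x̄₁−x̄₂) = σ²(1/n₁ + 1/(k·n₁)) = σ²·(k+1)/(k·n₁).
So n₁ = (1 + 1/k)·((z_{α} + z_β)/d)² = 1.250 × (2.578/0.97)².
n₁ = 1.250 × 7.06 = 8.8.
Round up: n₁ = 9, giving n₂ = 4 × 9 = 36.

n₁ = 9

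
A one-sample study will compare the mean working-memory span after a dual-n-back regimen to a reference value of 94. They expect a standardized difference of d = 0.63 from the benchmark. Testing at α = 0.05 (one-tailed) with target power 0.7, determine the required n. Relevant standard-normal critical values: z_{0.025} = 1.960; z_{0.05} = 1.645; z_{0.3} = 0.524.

n = 12

For a one-sample test: n = ((z_{α} + z_β) / d)².
z_{α} + z_β = 1.645 + 0.524 = 2.169.
n = (2.169 / 0.63)² = 3.443² = 11.85.
Round up.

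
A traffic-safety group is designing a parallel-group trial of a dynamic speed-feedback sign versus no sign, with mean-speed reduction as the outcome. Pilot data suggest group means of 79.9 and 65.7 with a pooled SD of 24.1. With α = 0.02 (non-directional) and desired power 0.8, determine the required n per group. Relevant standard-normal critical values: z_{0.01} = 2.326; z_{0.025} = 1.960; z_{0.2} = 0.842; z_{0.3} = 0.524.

n = 58 per group

Cohen's d = |M₁ − M₂| / SD_pooled = |79.9 − 65.7| / 24.1 = 14.2 / 24.1 = 0.589.
For two independent groups with equal n: n = 2·((z_{α/2} + z_β) / d)².
z_{α/2} + z_β = 2.326 + 0.842 = 3.168.
n = 2 × (3.168 / 0.589)² = 2 × 5.379² = 2 × 28.93 = 57.9.
Round up to the next whole participant.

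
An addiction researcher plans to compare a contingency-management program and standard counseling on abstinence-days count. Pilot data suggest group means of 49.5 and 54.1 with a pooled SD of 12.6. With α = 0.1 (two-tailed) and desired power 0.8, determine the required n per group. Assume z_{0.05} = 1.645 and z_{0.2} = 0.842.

Cohen's d = |M₁ − M₂| / SD_pooled = |49.5 − 54.1| / 12.6 = 4.6 / 12.6 = 0.365.
For two independent groups with equal n: n = 2·((z_{α/2} + z_β) / d)².
z_{α/2} + z_β = 1.645 + 0.842 = 2.487.
n = 2 × (2.487 / 0.365)² = 2 × 6.814² = 2 × 46.43 = 92.9.
Round up to the next whole participant.

n = 93 per group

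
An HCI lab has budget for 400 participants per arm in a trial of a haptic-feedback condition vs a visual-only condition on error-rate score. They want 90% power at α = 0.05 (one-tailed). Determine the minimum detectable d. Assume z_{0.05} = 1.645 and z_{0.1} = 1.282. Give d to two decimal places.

For two independent groups of n = 400 each: d_min = (z_{α} + z_β)·√(2/n).
z-sum = 1.645 + 1.282 = 2.927.
d_min = 2.927 × √(2/400) = 2.927 × 0.0707 = 0.207.

d_min ≈ 0.21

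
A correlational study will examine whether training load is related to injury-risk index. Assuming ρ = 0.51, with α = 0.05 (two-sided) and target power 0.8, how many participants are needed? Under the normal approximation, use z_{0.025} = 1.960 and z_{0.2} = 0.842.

Fisher's z: C = ½·ln((1+r)/(1−r)) = ½·ln(3.0816) = 0.5627.
n = ((z_{α/2} + z_β)/C)² + 3.
(1.960 + 0.842) / 0.5627 = 2.802 / 0.5627 = 4.980.
n = 4.980² + 3 = 24.80 + 3 = 27.8.
Round up.

n = 28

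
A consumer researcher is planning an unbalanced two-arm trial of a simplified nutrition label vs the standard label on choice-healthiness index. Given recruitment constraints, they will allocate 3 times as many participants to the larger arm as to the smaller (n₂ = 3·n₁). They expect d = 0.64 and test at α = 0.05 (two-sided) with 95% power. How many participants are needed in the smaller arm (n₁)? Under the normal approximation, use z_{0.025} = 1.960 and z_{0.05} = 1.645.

n₁ = 43

With allocation ratio k = n₂/n₁ = 3, Var(x̄₁−x̄₂) = σ²(1/n₁ + 1/(k·n₁)) = σ²·(k+1)/(k·n₁).
So n₁ = (1 + 1/k)·((z_{α/2} + z_β)/d)² = 1.333 × (3.605/0.64)².
n₁ = 1.333 × 31.73 = 42.3.
Round up: n₁ = 43, giving n₂ = 3 × 43 = 129.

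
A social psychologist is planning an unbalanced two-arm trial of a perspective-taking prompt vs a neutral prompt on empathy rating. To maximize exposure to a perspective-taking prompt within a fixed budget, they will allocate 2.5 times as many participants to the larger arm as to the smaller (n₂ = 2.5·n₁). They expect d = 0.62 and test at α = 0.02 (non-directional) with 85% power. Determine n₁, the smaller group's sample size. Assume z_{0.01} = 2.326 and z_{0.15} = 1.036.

n₁ = 42

With allocation ratio k = n₂/n₁ = 2.5, Var(x̄₁−x̄₂) = σ²(1/n₁ + 1/(k·n₁)) = σ²·(k+1)/(k·n₁).
So n₁ = (1 + 1/k)·((z_{α/2} + z_β)/d)² = 1.400 × (3.362/0.62)².
n₁ = 1.400 × 29.40 = 41.2.
Round up: n₁ = 42, giving n₂ = 2.5 × 42 = 105.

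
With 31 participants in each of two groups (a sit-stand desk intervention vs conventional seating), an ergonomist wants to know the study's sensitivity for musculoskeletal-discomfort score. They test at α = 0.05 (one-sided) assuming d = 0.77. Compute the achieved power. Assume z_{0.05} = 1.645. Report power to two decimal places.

For two equal groups, power = Φ(d·√(n/2) − z_{α}).
d·√(n/2) = 0.77 × √(31/2) = 0.77 × 3.937 = 3.031.
z_β = 3.031 − 1.645 = 1.386.
Power = Φ(1.386) = 0.917.

power ≈ 0.92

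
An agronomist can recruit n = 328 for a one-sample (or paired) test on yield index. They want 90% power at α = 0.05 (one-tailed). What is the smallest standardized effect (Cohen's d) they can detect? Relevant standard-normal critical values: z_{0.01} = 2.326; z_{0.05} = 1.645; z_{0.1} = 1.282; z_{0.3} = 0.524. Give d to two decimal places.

For a single sample (or paired design) of n = 328: d_min = (z_{α} + z_β)/√n.
z-sum = 1.645 + 1.282 = 2.927.
d_min = 2.927 / √328 = 2.927 / 18.111 = 0.162.

d_min ≈ 0.16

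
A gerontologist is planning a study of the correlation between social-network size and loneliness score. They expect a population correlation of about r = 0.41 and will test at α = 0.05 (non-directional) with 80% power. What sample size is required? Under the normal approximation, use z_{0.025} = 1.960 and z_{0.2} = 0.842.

Fisher's z: C = ½·ln((1+r)/(1−r)) = ½·ln(2.3898) = 0.4356.
n = ((z_{α/2} + z_β)/C)² + 3.
(1.960 + 0.842) / 0.4356 = 2.802 / 0.4356 = 6.433.
n = 6.433² + 3 = 41.38 + 3 = 44.4.
Round up.

n = 45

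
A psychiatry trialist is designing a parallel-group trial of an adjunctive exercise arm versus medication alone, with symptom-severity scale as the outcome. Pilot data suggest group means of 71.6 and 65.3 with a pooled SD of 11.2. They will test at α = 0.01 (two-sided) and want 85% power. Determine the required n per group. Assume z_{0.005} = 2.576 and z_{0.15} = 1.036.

Cohen's d = |M₁ − M₂| / SD_pooled = |71.6 − 65.3| / 11.2 = 6.3 / 11.2 = 0.562.
For two independent groups with equal n: n = 2·((z_{α/2} + z_β) / d)².
z_{α/2} + z_β = 2.576 + 1.036 = 3.612.
n = 2 × (3.612 / 0.562)² = 2 × 6.427² = 2 × 41.31 = 82.6.
Round up to the next whole participant.

n = 83 per group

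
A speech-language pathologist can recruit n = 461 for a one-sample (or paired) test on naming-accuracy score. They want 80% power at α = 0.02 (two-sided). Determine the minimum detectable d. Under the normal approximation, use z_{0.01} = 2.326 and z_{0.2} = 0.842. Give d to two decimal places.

d_min ≈ 0.15

For a single sample (or paired design) of n = 461: d_min = (z_{α/2} + z_β)/√n.
z-sum = 2.326 + 0.842 = 3.168.
d_min = 3.168 / √461 = 3.168 / 21.471 = 0.148.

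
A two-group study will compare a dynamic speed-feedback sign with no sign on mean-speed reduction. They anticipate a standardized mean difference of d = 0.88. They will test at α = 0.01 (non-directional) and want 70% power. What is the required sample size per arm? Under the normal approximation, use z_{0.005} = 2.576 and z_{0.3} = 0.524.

n = 25 per group

For two independent groups with equal n: n = 2·((z_{α/2} + z_β) / d)².
z_{α/2} + z_β = 2.576 + 0.524 = 3.100.
n = 2 × (3.100 / 0.88)² = 2 × 3.523² = 2 × 12.41 = 24.8.
Round up to the next whole participant.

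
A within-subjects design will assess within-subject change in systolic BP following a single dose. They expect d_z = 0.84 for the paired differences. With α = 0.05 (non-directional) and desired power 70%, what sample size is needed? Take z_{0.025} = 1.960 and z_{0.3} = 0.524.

For a paired (one-sample on differences) test: n = ((z_{α/2} + z_β) / d)².
z_{α/2} + z_β = 1.960 + 0.524 = 2.484.
n = (2.484 / 0.84)² = 2.957² = 8.74.
Round up.

n = 9 pairs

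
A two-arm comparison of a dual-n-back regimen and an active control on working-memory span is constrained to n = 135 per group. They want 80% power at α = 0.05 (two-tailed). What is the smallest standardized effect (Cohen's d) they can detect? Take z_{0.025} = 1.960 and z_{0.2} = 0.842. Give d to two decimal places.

For two independent groups of n = 135 each: d_min = (z_{α/2} + z_β)·√(2/n).
z-sum = 1.960 + 0.842 = 2.802.
d_min = 2.802 × √(2/135) = 2.802 × 0.1217 = 0.341.

d_min ≈ 0.34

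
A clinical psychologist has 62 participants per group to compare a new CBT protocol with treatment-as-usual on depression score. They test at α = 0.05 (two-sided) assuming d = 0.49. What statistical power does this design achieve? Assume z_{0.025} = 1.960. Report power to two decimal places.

power ≈ 0.78

For two equal groups, power = Φ(d·√(n/2) − z_{α/2}).
d·√(n/2) = 0.49 × √(62/2) = 0.49 × 5.568 = 2.728.
z_β = 2.728 − 1.960 = 0.768.
Power = Φ(0.768) = 0.779.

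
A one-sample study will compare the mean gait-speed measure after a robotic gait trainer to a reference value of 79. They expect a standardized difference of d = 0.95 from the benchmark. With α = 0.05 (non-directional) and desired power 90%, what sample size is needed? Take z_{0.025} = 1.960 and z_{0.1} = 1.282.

For a one-sample test: n = ((z_{α/2} + z_β) / d)².
z_{α/2} + z_β = 1.960 + 1.282 = 3.242.
n = (3.242 / 0.95)² = 3.413² = 11.65.
Round up.

n = 12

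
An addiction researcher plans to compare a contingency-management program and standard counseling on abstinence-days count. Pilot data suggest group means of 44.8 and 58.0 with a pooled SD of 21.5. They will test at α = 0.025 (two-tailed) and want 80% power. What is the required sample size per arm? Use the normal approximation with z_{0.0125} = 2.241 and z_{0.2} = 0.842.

Cohen's d = |M₁ − M₂| / SD_pooled = |44.8 − 58.0| / 21.5 = 13.2 / 21.5 = 0.614.
For two independent groups with equal n: n = 2·((z_{α/2} + z_β) / d)².
z_{α/2} + z_β = 2.241 + 0.842 = 3.083.
n = 2 × (3.083 / 0.614)² = 2 × 5.021² = 2 × 25.21 = 50.4.
Round up to the next whole participant.

n = 51 per group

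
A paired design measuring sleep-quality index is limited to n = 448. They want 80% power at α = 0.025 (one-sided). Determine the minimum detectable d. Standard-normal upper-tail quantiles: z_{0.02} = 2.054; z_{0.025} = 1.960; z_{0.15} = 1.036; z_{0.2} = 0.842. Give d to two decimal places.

For a single sample (or paired design) of n = 448: d_min = (z_{α} + z_β)/√n.
z-sum = 1.960 + 0.842 = 2.802.
d_min = 2.802 / √448 = 2.802 / 21.166 = 0.132.

d_min ≈ 0.13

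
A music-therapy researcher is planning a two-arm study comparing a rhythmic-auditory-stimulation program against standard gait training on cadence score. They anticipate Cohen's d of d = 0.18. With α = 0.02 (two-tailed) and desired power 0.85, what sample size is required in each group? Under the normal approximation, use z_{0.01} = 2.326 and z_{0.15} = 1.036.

n = 698 per group

For two independent groups with equal n: n = 2·((z_{α/2} + z_β) / d)².
z_{α/2} + z_β = 2.326 + 1.036 = 3.362.
n = 2 × (3.362 / 0.18)² = 2 × 18.678² = 2 × 348.86 = 697.7.
Round up to the next whole participant.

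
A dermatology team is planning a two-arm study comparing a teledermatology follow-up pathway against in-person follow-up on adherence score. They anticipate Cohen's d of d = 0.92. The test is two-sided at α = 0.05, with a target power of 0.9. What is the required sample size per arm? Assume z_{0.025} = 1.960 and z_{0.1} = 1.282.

For two independent groups with equal n: n = 2·((z_{α/2} + z_β) / d)².
z_{α/2} + z_β = 1.960 + 1.282 = 3.242.
n = 2 × (3.242 / 0.92)² = 2 × 3.524² = 2 × 12.42 = 24.8.
Round up to the next whole participant.

n = 25 per group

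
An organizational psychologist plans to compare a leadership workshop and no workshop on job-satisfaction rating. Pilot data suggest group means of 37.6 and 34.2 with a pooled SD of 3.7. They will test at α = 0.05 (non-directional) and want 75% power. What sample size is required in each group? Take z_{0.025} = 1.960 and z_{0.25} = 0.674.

Cohen's d = |M₁ − M₂| / SD_pooled = |37.6 − 34.2| / 3.7 = 3.4 / 3.7 = 0.919.
For two independent groups with equal n: n = 2·((z_{α/2} + z_β) / d)².
z_{α/2} + z_β = 1.960 + 0.674 = 2.634.
n = 2 × (2.634 / 0.919)² = 2 × 2.866² = 2 × 8.21 = 16.4.
Round up to the next whole participant.

n = 17 per group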